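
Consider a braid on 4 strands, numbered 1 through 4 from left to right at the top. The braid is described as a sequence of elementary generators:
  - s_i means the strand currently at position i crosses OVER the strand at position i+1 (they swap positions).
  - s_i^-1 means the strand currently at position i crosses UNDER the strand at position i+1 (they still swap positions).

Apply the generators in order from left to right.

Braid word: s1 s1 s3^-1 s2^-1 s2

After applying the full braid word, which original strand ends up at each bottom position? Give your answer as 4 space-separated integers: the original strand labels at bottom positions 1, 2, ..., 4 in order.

Answer: 1 2 4 3

Derivation:
Gen 1 (s1): strand 1 crosses over strand 2. Perm now: [2 1 3 4]
Gen 2 (s1): strand 2 crosses over strand 1. Perm now: [1 2 3 4]
Gen 3 (s3^-1): strand 3 crosses under strand 4. Perm now: [1 2 4 3]
Gen 4 (s2^-1): strand 2 crosses under strand 4. Perm now: [1 4 2 3]
Gen 5 (s2): strand 4 crosses over strand 2. Perm now: [1 2 4 3]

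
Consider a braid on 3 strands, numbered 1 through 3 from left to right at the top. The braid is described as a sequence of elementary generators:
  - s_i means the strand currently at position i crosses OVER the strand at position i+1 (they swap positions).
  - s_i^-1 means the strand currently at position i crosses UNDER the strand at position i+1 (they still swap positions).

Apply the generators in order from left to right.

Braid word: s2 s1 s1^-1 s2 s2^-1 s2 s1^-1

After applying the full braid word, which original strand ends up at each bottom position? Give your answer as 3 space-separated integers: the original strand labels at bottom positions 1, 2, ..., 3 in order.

Answer: 2 1 3

Derivation:
Gen 1 (s2): strand 2 crosses over strand 3. Perm now: [1 3 2]
Gen 2 (s1): strand 1 crosses over strand 3. Perm now: [3 1 2]
Gen 3 (s1^-1): strand 3 crosses under strand 1. Perm now: [1 3 2]
Gen 4 (s2): strand 3 crosses over strand 2. Perm now: [1 2 3]
Gen 5 (s2^-1): strand 2 crosses under strand 3. Perm now: [1 3 2]
Gen 6 (s2): strand 3 crosses over strand 2. Perm now: [1 2 3]
Gen 7 (s1^-1): strand 1 crosses under strand 2. Perm now: [2 1 3]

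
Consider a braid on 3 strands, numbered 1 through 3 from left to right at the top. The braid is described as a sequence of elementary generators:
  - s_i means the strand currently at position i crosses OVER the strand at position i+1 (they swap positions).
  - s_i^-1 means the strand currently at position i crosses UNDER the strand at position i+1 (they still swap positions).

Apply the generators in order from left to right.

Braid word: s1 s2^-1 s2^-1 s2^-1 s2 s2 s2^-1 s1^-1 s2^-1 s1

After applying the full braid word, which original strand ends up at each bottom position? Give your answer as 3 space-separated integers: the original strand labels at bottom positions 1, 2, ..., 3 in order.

Answer: 3 1 2

Derivation:
Gen 1 (s1): strand 1 crosses over strand 2. Perm now: [2 1 3]
Gen 2 (s2^-1): strand 1 crosses under strand 3. Perm now: [2 3 1]
Gen 3 (s2^-1): strand 3 crosses under strand 1. Perm now: [2 1 3]
Gen 4 (s2^-1): strand 1 crosses under strand 3. Perm now: [2 3 1]
Gen 5 (s2): strand 3 crosses over strand 1. Perm now: [2 1 3]
Gen 6 (s2): strand 1 crosses over strand 3. Perm now: [2 3 1]
Gen 7 (s2^-1): strand 3 crosses under strand 1. Perm now: [2 1 3]
Gen 8 (s1^-1): strand 2 crosses under strand 1. Perm now: [1 2 3]
Gen 9 (s2^-1): strand 2 crosses under strand 3. Perm now: [1 3 2]
Gen 10 (s1): strand 1 crosses over strand 3. Perm now: [3 1 2]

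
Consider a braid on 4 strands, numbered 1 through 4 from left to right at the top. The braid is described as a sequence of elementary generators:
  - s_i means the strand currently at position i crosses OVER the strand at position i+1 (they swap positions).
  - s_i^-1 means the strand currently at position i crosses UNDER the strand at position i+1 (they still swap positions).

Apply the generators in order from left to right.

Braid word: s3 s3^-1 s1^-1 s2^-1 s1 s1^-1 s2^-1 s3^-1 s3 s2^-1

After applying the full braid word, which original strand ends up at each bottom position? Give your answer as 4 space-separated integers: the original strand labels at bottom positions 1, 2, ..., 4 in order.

Answer: 2 3 1 4

Derivation:
Gen 1 (s3): strand 3 crosses over strand 4. Perm now: [1 2 4 3]
Gen 2 (s3^-1): strand 4 crosses under strand 3. Perm now: [1 2 3 4]
Gen 3 (s1^-1): strand 1 crosses under strand 2. Perm now: [2 1 3 4]
Gen 4 (s2^-1): strand 1 crosses under strand 3. Perm now: [2 3 1 4]
Gen 5 (s1): strand 2 crosses over strand 3. Perm now: [3 2 1 4]
Gen 6 (s1^-1): strand 3 crosses under strand 2. Perm now: [2 3 1 4]
Gen 7 (s2^-1): strand 3 crosses under strand 1. Perm now: [2 1 3 4]
Gen 8 (s3^-1): strand 3 crosses under strand 4. Perm now: [2 1 4 3]
Gen 9 (s3): strand 4 crosses over strand 3. Perm now: [2 1 3 4]
Gen 10 (s2^-1): strand 1 crosses under strand 3. Perm now: [2 3 1 4]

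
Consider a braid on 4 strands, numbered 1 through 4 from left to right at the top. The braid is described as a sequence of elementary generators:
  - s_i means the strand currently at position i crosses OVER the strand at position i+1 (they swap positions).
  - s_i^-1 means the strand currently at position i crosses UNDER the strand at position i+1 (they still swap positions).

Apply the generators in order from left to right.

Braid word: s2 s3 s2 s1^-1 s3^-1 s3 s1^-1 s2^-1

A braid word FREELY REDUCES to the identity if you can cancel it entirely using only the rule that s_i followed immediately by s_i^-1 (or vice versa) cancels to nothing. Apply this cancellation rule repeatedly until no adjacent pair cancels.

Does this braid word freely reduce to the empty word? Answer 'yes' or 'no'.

Gen 1 (s2): push. Stack: [s2]
Gen 2 (s3): push. Stack: [s2 s3]
Gen 3 (s2): push. Stack: [s2 s3 s2]
Gen 4 (s1^-1): push. Stack: [s2 s3 s2 s1^-1]
Gen 5 (s3^-1): push. Stack: [s2 s3 s2 s1^-1 s3^-1]
Gen 6 (s3): cancels prior s3^-1. Stack: [s2 s3 s2 s1^-1]
Gen 7 (s1^-1): push. Stack: [s2 s3 s2 s1^-1 s1^-1]
Gen 8 (s2^-1): push. Stack: [s2 s3 s2 s1^-1 s1^-1 s2^-1]
Reduced word: s2 s3 s2 s1^-1 s1^-1 s2^-1

Answer: no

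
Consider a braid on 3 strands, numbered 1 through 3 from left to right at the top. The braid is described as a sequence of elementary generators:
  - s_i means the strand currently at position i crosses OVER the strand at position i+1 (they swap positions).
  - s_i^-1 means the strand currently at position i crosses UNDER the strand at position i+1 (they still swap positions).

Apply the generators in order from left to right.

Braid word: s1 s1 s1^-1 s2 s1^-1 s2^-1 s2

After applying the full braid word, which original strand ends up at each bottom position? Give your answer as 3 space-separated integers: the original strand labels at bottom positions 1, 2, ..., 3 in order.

Answer: 3 2 1

Derivation:
Gen 1 (s1): strand 1 crosses over strand 2. Perm now: [2 1 3]
Gen 2 (s1): strand 2 crosses over strand 1. Perm now: [1 2 3]
Gen 3 (s1^-1): strand 1 crosses under strand 2. Perm now: [2 1 3]
Gen 4 (s2): strand 1 crosses over strand 3. Perm now: [2 3 1]
Gen 5 (s1^-1): strand 2 crosses under strand 3. Perm now: [3 2 1]
Gen 6 (s2^-1): strand 2 crosses under strand 1. Perm now: [3 1 2]
Gen 7 (s2): strand 1 crosses over strand 2. Perm now: [3 2 1]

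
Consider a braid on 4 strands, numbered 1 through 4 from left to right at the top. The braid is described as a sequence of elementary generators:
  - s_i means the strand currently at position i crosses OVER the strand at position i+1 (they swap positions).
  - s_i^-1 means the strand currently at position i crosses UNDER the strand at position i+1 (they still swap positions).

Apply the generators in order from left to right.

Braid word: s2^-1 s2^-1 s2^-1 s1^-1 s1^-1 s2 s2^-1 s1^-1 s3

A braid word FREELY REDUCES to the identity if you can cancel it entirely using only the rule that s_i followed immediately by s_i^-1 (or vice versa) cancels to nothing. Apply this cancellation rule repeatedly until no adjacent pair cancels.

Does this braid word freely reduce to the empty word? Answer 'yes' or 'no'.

Answer: no

Derivation:
Gen 1 (s2^-1): push. Stack: [s2^-1]
Gen 2 (s2^-1): push. Stack: [s2^-1 s2^-1]
Gen 3 (s2^-1): push. Stack: [s2^-1 s2^-1 s2^-1]
Gen 4 (s1^-1): push. Stack: [s2^-1 s2^-1 s2^-1 s1^-1]
Gen 5 (s1^-1): push. Stack: [s2^-1 s2^-1 s2^-1 s1^-1 s1^-1]
Gen 6 (s2): push. Stack: [s2^-1 s2^-1 s2^-1 s1^-1 s1^-1 s2]
Gen 7 (s2^-1): cancels prior s2. Stack: [s2^-1 s2^-1 s2^-1 s1^-1 s1^-1]
Gen 8 (s1^-1): push. Stack: [s2^-1 s2^-1 s2^-1 s1^-1 s1^-1 s1^-1]
Gen 9 (s3): push. Stack: [s2^-1 s2^-1 s2^-1 s1^-1 s1^-1 s1^-1 s3]
Reduced word: s2^-1 s2^-1 s2^-1 s1^-1 s1^-1 s1^-1 s3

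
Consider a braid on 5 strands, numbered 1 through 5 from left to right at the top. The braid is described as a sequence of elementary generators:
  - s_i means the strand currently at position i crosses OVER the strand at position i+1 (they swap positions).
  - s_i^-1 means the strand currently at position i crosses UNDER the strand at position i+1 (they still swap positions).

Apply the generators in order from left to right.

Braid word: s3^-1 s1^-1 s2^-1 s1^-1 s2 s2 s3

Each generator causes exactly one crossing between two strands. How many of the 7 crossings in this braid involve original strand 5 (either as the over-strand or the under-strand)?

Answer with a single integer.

Gen 1: crossing 3x4. Involves strand 5? no. Count so far: 0
Gen 2: crossing 1x2. Involves strand 5? no. Count so far: 0
Gen 3: crossing 1x4. Involves strand 5? no. Count so far: 0
Gen 4: crossing 2x4. Involves strand 5? no. Count so far: 0
Gen 5: crossing 2x1. Involves strand 5? no. Count so far: 0
Gen 6: crossing 1x2. Involves strand 5? no. Count so far: 0
Gen 7: crossing 1x3. Involves strand 5? no. Count so far: 0

Answer: 0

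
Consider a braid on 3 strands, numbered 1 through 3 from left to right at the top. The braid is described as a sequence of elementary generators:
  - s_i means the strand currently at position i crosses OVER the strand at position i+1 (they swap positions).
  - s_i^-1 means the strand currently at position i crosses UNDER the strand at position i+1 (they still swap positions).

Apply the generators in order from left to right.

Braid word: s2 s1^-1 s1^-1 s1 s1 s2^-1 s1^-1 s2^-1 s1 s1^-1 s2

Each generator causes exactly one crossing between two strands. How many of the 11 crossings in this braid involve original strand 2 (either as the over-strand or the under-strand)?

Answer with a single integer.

Answer: 5

Derivation:
Gen 1: crossing 2x3. Involves strand 2? yes. Count so far: 1
Gen 2: crossing 1x3. Involves strand 2? no. Count so far: 1
Gen 3: crossing 3x1. Involves strand 2? no. Count so far: 1
Gen 4: crossing 1x3. Involves strand 2? no. Count so far: 1
Gen 5: crossing 3x1. Involves strand 2? no. Count so far: 1
Gen 6: crossing 3x2. Involves strand 2? yes. Count so far: 2
Gen 7: crossing 1x2. Involves strand 2? yes. Count so far: 3
Gen 8: crossing 1x3. Involves strand 2? no. Count so far: 3
Gen 9: crossing 2x3. Involves strand 2? yes. Count so far: 4
Gen 10: crossing 3x2. Involves strand 2? yes. Count so far: 5
Gen 11: crossing 3x1. Involves strand 2? no. Count so far: 5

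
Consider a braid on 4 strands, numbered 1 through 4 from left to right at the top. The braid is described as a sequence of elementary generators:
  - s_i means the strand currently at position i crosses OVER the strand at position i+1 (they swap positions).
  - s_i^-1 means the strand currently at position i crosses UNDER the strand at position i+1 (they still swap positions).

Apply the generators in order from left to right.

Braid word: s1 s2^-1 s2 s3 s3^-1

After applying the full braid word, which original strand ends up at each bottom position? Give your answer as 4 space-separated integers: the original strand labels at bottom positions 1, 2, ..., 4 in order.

Answer: 2 1 3 4

Derivation:
Gen 1 (s1): strand 1 crosses over strand 2. Perm now: [2 1 3 4]
Gen 2 (s2^-1): strand 1 crosses under strand 3. Perm now: [2 3 1 4]
Gen 3 (s2): strand 3 crosses over strand 1. Perm now: [2 1 3 4]
Gen 4 (s3): strand 3 crosses over strand 4. Perm now: [2 1 4 3]
Gen 5 (s3^-1): strand 4 crosses under strand 3. Perm now: [2 1 3 4]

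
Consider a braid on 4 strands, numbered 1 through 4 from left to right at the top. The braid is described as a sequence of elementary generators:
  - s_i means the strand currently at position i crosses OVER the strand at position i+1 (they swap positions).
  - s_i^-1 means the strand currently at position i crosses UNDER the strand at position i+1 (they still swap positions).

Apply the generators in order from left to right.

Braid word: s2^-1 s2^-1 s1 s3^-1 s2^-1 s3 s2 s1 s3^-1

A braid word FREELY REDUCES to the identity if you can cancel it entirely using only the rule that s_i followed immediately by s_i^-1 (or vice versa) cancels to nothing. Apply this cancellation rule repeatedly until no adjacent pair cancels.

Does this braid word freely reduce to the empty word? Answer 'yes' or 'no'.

Answer: no

Derivation:
Gen 1 (s2^-1): push. Stack: [s2^-1]
Gen 2 (s2^-1): push. Stack: [s2^-1 s2^-1]
Gen 3 (s1): push. Stack: [s2^-1 s2^-1 s1]
Gen 4 (s3^-1): push. Stack: [s2^-1 s2^-1 s1 s3^-1]
Gen 5 (s2^-1): push. Stack: [s2^-1 s2^-1 s1 s3^-1 s2^-1]
Gen 6 (s3): push. Stack: [s2^-1 s2^-1 s1 s3^-1 s2^-1 s3]
Gen 7 (s2): push. Stack: [s2^-1 s2^-1 s1 s3^-1 s2^-1 s3 s2]
Gen 8 (s1): push. Stack: [s2^-1 s2^-1 s1 s3^-1 s2^-1 s3 s2 s1]
Gen 9 (s3^-1): push. Stack: [s2^-1 s2^-1 s1 s3^-1 s2^-1 s3 s2 s1 s3^-1]
Reduced word: s2^-1 s2^-1 s1 s3^-1 s2^-1 s3 s2 s1 s3^-1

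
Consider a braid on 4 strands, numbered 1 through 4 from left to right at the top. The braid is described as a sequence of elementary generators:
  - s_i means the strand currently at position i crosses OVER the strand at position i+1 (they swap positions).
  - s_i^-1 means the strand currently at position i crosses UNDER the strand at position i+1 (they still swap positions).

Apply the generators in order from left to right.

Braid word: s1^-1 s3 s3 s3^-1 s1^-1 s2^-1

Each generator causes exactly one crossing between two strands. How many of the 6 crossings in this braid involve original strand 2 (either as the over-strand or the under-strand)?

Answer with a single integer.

Answer: 3

Derivation:
Gen 1: crossing 1x2. Involves strand 2? yes. Count so far: 1
Gen 2: crossing 3x4. Involves strand 2? no. Count so far: 1
Gen 3: crossing 4x3. Involves strand 2? no. Count so far: 1
Gen 4: crossing 3x4. Involves strand 2? no. Count so far: 1
Gen 5: crossing 2x1. Involves strand 2? yes. Count so far: 2
Gen 6: crossing 2x4. Involves strand 2? yes. Count so far: 3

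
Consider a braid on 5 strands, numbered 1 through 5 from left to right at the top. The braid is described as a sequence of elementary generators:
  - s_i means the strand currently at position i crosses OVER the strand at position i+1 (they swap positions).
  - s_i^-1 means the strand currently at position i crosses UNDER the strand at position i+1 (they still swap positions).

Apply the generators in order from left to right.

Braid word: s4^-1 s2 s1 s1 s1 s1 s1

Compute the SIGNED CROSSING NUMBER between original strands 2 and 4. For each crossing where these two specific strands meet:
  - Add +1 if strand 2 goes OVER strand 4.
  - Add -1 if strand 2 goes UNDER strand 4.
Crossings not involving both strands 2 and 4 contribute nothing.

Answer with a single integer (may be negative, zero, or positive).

Answer: 0

Derivation:
Gen 1: crossing 4x5. Both 2&4? no. Sum: 0
Gen 2: crossing 2x3. Both 2&4? no. Sum: 0
Gen 3: crossing 1x3. Both 2&4? no. Sum: 0
Gen 4: crossing 3x1. Both 2&4? no. Sum: 0
Gen 5: crossing 1x3. Both 2&4? no. Sum: 0
Gen 6: crossing 3x1. Both 2&4? no. Sum: 0
Gen 7: crossing 1x3. Both 2&4? no. Sum: 0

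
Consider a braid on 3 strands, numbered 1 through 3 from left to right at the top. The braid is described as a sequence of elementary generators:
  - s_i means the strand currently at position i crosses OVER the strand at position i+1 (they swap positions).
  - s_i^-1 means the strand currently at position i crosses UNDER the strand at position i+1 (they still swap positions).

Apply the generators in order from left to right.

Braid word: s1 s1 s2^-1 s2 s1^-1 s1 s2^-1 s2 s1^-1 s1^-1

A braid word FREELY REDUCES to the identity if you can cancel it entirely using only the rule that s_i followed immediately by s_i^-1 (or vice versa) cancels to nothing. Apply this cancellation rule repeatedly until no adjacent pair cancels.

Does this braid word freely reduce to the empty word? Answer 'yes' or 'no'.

Answer: yes

Derivation:
Gen 1 (s1): push. Stack: [s1]
Gen 2 (s1): push. Stack: [s1 s1]
Gen 3 (s2^-1): push. Stack: [s1 s1 s2^-1]
Gen 4 (s2): cancels prior s2^-1. Stack: [s1 s1]
Gen 5 (s1^-1): cancels prior s1. Stack: [s1]
Gen 6 (s1): push. Stack: [s1 s1]
Gen 7 (s2^-1): push. Stack: [s1 s1 s2^-1]
Gen 8 (s2): cancels prior s2^-1. Stack: [s1 s1]
Gen 9 (s1^-1): cancels prior s1. Stack: [s1]
Gen 10 (s1^-1): cancels prior s1. Stack: []
Reduced word: (empty)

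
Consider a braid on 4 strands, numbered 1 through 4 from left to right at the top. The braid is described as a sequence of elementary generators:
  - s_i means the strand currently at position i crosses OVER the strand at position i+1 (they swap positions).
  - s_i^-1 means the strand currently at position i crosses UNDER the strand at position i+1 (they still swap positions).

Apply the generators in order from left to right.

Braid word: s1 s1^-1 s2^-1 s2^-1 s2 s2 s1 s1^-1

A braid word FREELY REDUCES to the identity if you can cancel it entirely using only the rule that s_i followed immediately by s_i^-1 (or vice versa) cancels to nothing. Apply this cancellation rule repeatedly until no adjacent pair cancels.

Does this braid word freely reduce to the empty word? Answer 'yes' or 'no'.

Gen 1 (s1): push. Stack: [s1]
Gen 2 (s1^-1): cancels prior s1. Stack: []
Gen 3 (s2^-1): push. Stack: [s2^-1]
Gen 4 (s2^-1): push. Stack: [s2^-1 s2^-1]
Gen 5 (s2): cancels prior s2^-1. Stack: [s2^-1]
Gen 6 (s2): cancels prior s2^-1. Stack: []
Gen 7 (s1): push. Stack: [s1]
Gen 8 (s1^-1): cancels prior s1. Stack: []
Reduced word: (empty)

Answer: yes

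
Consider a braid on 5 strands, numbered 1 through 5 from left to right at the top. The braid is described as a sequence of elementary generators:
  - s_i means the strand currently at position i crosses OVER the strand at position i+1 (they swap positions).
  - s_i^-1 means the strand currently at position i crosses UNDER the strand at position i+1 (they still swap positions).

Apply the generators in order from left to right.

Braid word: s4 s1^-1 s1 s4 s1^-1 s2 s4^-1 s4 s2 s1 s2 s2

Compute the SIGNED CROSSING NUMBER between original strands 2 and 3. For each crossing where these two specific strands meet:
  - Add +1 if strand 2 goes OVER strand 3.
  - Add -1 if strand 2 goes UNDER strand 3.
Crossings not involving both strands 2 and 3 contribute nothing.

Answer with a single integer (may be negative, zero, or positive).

Gen 1: crossing 4x5. Both 2&3? no. Sum: 0
Gen 2: crossing 1x2. Both 2&3? no. Sum: 0
Gen 3: crossing 2x1. Both 2&3? no. Sum: 0
Gen 4: crossing 5x4. Both 2&3? no. Sum: 0
Gen 5: crossing 1x2. Both 2&3? no. Sum: 0
Gen 6: crossing 1x3. Both 2&3? no. Sum: 0
Gen 7: crossing 4x5. Both 2&3? no. Sum: 0
Gen 8: crossing 5x4. Both 2&3? no. Sum: 0
Gen 9: crossing 3x1. Both 2&3? no. Sum: 0
Gen 10: crossing 2x1. Both 2&3? no. Sum: 0
Gen 11: 2 over 3. Both 2&3? yes. Contrib: +1. Sum: 1
Gen 12: 3 over 2. Both 2&3? yes. Contrib: -1. Sum: 0

Answer: 0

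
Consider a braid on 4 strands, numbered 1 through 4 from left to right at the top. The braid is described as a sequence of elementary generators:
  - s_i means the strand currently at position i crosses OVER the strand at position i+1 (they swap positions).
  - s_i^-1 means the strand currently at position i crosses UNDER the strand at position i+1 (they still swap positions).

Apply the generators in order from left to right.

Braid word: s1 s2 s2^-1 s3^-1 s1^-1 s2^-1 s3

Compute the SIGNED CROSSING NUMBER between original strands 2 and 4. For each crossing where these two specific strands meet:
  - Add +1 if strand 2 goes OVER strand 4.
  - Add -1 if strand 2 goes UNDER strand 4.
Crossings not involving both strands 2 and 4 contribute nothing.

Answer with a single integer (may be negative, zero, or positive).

Answer: -1

Derivation:
Gen 1: crossing 1x2. Both 2&4? no. Sum: 0
Gen 2: crossing 1x3. Both 2&4? no. Sum: 0
Gen 3: crossing 3x1. Both 2&4? no. Sum: 0
Gen 4: crossing 3x4. Both 2&4? no. Sum: 0
Gen 5: crossing 2x1. Both 2&4? no. Sum: 0
Gen 6: 2 under 4. Both 2&4? yes. Contrib: -1. Sum: -1
Gen 7: crossing 2x3. Both 2&4? no. Sum: -1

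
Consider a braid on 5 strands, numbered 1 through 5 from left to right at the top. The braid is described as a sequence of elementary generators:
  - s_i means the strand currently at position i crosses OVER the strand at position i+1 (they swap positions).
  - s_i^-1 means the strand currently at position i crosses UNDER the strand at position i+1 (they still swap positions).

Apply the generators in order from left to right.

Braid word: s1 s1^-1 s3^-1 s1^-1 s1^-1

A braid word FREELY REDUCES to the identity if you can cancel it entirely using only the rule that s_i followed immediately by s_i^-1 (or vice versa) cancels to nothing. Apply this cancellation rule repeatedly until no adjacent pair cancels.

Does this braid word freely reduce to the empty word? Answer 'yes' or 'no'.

Gen 1 (s1): push. Stack: [s1]
Gen 2 (s1^-1): cancels prior s1. Stack: []
Gen 3 (s3^-1): push. Stack: [s3^-1]
Gen 4 (s1^-1): push. Stack: [s3^-1 s1^-1]
Gen 5 (s1^-1): push. Stack: [s3^-1 s1^-1 s1^-1]
Reduced word: s3^-1 s1^-1 s1^-1

Answer: no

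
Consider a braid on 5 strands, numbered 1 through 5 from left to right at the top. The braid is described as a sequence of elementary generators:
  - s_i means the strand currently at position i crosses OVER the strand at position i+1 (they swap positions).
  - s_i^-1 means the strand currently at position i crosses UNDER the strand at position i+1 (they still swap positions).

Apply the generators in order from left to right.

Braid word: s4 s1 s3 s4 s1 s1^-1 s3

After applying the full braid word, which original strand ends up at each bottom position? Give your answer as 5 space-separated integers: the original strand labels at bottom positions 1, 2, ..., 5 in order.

Answer: 2 1 4 5 3

Derivation:
Gen 1 (s4): strand 4 crosses over strand 5. Perm now: [1 2 3 5 4]
Gen 2 (s1): strand 1 crosses over strand 2. Perm now: [2 1 3 5 4]
Gen 3 (s3): strand 3 crosses over strand 5. Perm now: [2 1 5 3 4]
Gen 4 (s4): strand 3 crosses over strand 4. Perm now: [2 1 5 4 3]
Gen 5 (s1): strand 2 crosses over strand 1. Perm now: [1 2 5 4 3]
Gen 6 (s1^-1): strand 1 crosses under strand 2. Perm now: [2 1 5 4 3]
Gen 7 (s3): strand 5 crosses over strand 4. Perm now: [2 1 4 5 3]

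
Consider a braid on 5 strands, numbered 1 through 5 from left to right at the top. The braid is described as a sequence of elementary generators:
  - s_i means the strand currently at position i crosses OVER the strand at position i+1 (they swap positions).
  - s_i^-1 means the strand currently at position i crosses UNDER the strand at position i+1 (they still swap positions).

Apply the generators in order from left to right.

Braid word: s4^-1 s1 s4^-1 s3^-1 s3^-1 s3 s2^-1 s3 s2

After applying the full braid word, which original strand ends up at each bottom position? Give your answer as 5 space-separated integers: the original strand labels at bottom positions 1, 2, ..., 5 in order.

Gen 1 (s4^-1): strand 4 crosses under strand 5. Perm now: [1 2 3 5 4]
Gen 2 (s1): strand 1 crosses over strand 2. Perm now: [2 1 3 5 4]
Gen 3 (s4^-1): strand 5 crosses under strand 4. Perm now: [2 1 3 4 5]
Gen 4 (s3^-1): strand 3 crosses under strand 4. Perm now: [2 1 4 3 5]
Gen 5 (s3^-1): strand 4 crosses under strand 3. Perm now: [2 1 3 4 5]
Gen 6 (s3): strand 3 crosses over strand 4. Perm now: [2 1 4 3 5]
Gen 7 (s2^-1): strand 1 crosses under strand 4. Perm now: [2 4 1 3 5]
Gen 8 (s3): strand 1 crosses over strand 3. Perm now: [2 4 3 1 5]
Gen 9 (s2): strand 4 crosses over strand 3. Perm now: [2 3 4 1 5]

Answer: 2 3 4 1 5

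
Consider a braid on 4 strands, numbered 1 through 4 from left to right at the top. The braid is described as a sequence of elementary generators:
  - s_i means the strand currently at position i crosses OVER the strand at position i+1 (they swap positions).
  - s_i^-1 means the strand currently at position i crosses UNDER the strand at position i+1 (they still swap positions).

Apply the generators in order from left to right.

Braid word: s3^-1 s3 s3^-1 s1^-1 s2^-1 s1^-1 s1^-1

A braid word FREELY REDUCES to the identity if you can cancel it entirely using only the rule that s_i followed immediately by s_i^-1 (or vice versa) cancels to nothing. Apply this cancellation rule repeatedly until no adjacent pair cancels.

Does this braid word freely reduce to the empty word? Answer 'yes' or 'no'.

Gen 1 (s3^-1): push. Stack: [s3^-1]
Gen 2 (s3): cancels prior s3^-1. Stack: []
Gen 3 (s3^-1): push. Stack: [s3^-1]
Gen 4 (s1^-1): push. Stack: [s3^-1 s1^-1]
Gen 5 (s2^-1): push. Stack: [s3^-1 s1^-1 s2^-1]
Gen 6 (s1^-1): push. Stack: [s3^-1 s1^-1 s2^-1 s1^-1]
Gen 7 (s1^-1): push. Stack: [s3^-1 s1^-1 s2^-1 s1^-1 s1^-1]
Reduced word: s3^-1 s1^-1 s2^-1 s1^-1 s1^-1

Answer: no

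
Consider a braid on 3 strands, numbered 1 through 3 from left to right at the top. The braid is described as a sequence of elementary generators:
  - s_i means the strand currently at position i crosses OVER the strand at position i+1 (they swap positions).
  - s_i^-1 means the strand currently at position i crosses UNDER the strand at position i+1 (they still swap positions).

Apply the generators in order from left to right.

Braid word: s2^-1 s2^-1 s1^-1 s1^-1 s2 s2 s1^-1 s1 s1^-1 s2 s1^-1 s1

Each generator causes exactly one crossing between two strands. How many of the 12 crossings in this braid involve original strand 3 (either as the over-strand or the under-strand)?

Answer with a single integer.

Answer: 7

Derivation:
Gen 1: crossing 2x3. Involves strand 3? yes. Count so far: 1
Gen 2: crossing 3x2. Involves strand 3? yes. Count so far: 2
Gen 3: crossing 1x2. Involves strand 3? no. Count so far: 2
Gen 4: crossing 2x1. Involves strand 3? no. Count so far: 2
Gen 5: crossing 2x3. Involves strand 3? yes. Count so far: 3
Gen 6: crossing 3x2. Involves strand 3? yes. Count so far: 4
Gen 7: crossing 1x2. Involves strand 3? no. Count so far: 4
Gen 8: crossing 2x1. Involves strand 3? no. Count so far: 4
Gen 9: crossing 1x2. Involves strand 3? no. Count so far: 4
Gen 10: crossing 1x3. Involves strand 3? yes. Count so far: 5
Gen 11: crossing 2x3. Involves strand 3? yes. Count so far: 6
Gen 12: crossing 3x2. Involves strand 3? yes. Count so far: 7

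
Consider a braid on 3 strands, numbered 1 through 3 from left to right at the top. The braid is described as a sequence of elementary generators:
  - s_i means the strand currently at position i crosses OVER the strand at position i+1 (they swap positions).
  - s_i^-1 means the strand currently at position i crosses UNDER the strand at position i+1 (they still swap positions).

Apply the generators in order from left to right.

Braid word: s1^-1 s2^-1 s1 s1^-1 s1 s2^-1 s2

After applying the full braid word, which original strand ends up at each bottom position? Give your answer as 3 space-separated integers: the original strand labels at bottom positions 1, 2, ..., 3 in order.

Gen 1 (s1^-1): strand 1 crosses under strand 2. Perm now: [2 1 3]
Gen 2 (s2^-1): strand 1 crosses under strand 3. Perm now: [2 3 1]
Gen 3 (s1): strand 2 crosses over strand 3. Perm now: [3 2 1]
Gen 4 (s1^-1): strand 3 crosses under strand 2. Perm now: [2 3 1]
Gen 5 (s1): strand 2 crosses over strand 3. Perm now: [3 2 1]
Gen 6 (s2^-1): strand 2 crosses under strand 1. Perm now: [3 1 2]
Gen 7 (s2): strand 1 crosses over strand 2. Perm now: [3 2 1]

Answer: 3 2 1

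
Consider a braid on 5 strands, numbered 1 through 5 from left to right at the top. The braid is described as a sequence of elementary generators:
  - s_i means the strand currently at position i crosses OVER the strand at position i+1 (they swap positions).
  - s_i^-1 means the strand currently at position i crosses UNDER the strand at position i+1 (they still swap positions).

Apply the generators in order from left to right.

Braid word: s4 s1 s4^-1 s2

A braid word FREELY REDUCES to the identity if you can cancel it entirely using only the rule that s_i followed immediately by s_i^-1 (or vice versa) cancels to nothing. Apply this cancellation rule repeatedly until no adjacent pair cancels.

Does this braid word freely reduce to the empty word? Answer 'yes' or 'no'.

Gen 1 (s4): push. Stack: [s4]
Gen 2 (s1): push. Stack: [s4 s1]
Gen 3 (s4^-1): push. Stack: [s4 s1 s4^-1]
Gen 4 (s2): push. Stack: [s4 s1 s4^-1 s2]
Reduced word: s4 s1 s4^-1 s2

Answer: no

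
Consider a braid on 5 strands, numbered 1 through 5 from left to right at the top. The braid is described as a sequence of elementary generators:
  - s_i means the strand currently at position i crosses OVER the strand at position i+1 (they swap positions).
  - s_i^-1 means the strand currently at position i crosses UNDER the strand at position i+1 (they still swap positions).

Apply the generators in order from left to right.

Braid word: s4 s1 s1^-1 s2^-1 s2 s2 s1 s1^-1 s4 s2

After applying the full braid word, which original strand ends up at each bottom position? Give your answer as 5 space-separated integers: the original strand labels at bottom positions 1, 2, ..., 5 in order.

Answer: 1 2 3 4 5

Derivation:
Gen 1 (s4): strand 4 crosses over strand 5. Perm now: [1 2 3 5 4]
Gen 2 (s1): strand 1 crosses over strand 2. Perm now: [2 1 3 5 4]
Gen 3 (s1^-1): strand 2 crosses under strand 1. Perm now: [1 2 3 5 4]
Gen 4 (s2^-1): strand 2 crosses under strand 3. Perm now: [1 3 2 5 4]
Gen 5 (s2): strand 3 crosses over strand 2. Perm now: [1 2 3 5 4]
Gen 6 (s2): strand 2 crosses over strand 3. Perm now: [1 3 2 5 4]
Gen 7 (s1): strand 1 crosses over strand 3. Perm now: [3 1 2 5 4]
Gen 8 (s1^-1): strand 3 crosses under strand 1. Perm now: [1 3 2 5 4]
Gen 9 (s4): strand 5 crosses over strand 4. Perm now: [1 3 2 4 5]
Gen 10 (s2): strand 3 crosses over strand 2. Perm now: [1 2 3 4 5]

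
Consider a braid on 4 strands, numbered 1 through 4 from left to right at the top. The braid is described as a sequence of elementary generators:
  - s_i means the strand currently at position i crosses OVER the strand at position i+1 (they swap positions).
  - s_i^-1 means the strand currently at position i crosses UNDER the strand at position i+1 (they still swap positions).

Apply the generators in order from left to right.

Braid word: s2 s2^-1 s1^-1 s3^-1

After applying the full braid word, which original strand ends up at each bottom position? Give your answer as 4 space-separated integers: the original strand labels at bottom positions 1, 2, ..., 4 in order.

Gen 1 (s2): strand 2 crosses over strand 3. Perm now: [1 3 2 4]
Gen 2 (s2^-1): strand 3 crosses under strand 2. Perm now: [1 2 3 4]
Gen 3 (s1^-1): strand 1 crosses under strand 2. Perm now: [2 1 3 4]
Gen 4 (s3^-1): strand 3 crosses under strand 4. Perm now: [2 1 4 3]

Answer: 2 1 4 3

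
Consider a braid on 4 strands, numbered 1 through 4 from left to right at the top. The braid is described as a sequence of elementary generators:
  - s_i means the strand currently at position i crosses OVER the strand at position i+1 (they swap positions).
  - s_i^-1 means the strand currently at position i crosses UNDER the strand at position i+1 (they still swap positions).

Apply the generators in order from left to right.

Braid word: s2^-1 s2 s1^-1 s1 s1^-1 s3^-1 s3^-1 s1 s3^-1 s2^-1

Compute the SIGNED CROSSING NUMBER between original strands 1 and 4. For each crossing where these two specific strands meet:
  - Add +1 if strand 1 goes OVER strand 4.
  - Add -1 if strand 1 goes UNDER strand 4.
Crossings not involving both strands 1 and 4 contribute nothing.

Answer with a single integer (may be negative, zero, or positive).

Gen 1: crossing 2x3. Both 1&4? no. Sum: 0
Gen 2: crossing 3x2. Both 1&4? no. Sum: 0
Gen 3: crossing 1x2. Both 1&4? no. Sum: 0
Gen 4: crossing 2x1. Both 1&4? no. Sum: 0
Gen 5: crossing 1x2. Both 1&4? no. Sum: 0
Gen 6: crossing 3x4. Both 1&4? no. Sum: 0
Gen 7: crossing 4x3. Both 1&4? no. Sum: 0
Gen 8: crossing 2x1. Both 1&4? no. Sum: 0
Gen 9: crossing 3x4. Both 1&4? no. Sum: 0
Gen 10: crossing 2x4. Both 1&4? no. Sum: 0

Answer: 0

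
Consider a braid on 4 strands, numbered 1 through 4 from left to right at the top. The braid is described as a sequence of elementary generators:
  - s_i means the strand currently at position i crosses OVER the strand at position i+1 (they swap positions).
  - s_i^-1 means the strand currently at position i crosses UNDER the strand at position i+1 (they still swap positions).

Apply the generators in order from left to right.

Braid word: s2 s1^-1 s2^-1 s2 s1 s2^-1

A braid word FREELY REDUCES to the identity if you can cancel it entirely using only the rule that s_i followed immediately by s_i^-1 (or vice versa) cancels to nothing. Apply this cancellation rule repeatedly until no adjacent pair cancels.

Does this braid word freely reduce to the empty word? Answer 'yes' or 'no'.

Answer: yes

Derivation:
Gen 1 (s2): push. Stack: [s2]
Gen 2 (s1^-1): push. Stack: [s2 s1^-1]
Gen 3 (s2^-1): push. Stack: [s2 s1^-1 s2^-1]
Gen 4 (s2): cancels prior s2^-1. Stack: [s2 s1^-1]
Gen 5 (s1): cancels prior s1^-1. Stack: [s2]
Gen 6 (s2^-1): cancels prior s2. Stack: []
Reduced word: (empty)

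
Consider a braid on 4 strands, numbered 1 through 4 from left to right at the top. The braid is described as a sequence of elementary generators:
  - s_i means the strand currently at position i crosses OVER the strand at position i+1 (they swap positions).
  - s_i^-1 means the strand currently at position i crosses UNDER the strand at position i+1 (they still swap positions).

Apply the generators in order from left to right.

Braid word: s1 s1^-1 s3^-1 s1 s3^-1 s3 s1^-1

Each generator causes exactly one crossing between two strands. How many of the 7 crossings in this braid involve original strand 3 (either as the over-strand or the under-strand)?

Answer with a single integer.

Gen 1: crossing 1x2. Involves strand 3? no. Count so far: 0
Gen 2: crossing 2x1. Involves strand 3? no. Count so far: 0
Gen 3: crossing 3x4. Involves strand 3? yes. Count so far: 1
Gen 4: crossing 1x2. Involves strand 3? no. Count so far: 1
Gen 5: crossing 4x3. Involves strand 3? yes. Count so far: 2
Gen 6: crossing 3x4. Involves strand 3? yes. Count so far: 3
Gen 7: crossing 2x1. Involves strand 3? no. Count so far: 3

Answer: 3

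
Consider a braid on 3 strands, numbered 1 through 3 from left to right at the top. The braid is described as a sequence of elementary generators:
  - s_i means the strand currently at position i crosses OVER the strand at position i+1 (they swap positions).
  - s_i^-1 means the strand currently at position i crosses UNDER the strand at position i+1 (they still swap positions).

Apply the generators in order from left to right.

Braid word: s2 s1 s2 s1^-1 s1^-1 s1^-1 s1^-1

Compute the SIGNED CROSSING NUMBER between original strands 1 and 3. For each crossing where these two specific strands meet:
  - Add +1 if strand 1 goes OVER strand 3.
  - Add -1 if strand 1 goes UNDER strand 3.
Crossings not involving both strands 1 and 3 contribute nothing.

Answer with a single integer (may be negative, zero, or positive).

Gen 1: crossing 2x3. Both 1&3? no. Sum: 0
Gen 2: 1 over 3. Both 1&3? yes. Contrib: +1. Sum: 1
Gen 3: crossing 1x2. Both 1&3? no. Sum: 1
Gen 4: crossing 3x2. Both 1&3? no. Sum: 1
Gen 5: crossing 2x3. Both 1&3? no. Sum: 1
Gen 6: crossing 3x2. Both 1&3? no. Sum: 1
Gen 7: crossing 2x3. Both 1&3? no. Sum: 1

Answer: 1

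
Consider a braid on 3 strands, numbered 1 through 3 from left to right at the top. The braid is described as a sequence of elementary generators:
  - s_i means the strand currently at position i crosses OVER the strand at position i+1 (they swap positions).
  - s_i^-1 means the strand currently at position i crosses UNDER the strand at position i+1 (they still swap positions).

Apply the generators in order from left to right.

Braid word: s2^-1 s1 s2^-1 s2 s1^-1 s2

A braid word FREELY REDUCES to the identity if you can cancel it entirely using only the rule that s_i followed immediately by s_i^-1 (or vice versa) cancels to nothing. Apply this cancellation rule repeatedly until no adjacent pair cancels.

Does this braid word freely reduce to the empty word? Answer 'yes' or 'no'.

Answer: yes

Derivation:
Gen 1 (s2^-1): push. Stack: [s2^-1]
Gen 2 (s1): push. Stack: [s2^-1 s1]
Gen 3 (s2^-1): push. Stack: [s2^-1 s1 s2^-1]
Gen 4 (s2): cancels prior s2^-1. Stack: [s2^-1 s1]
Gen 5 (s1^-1): cancels prior s1. Stack: [s2^-1]
Gen 6 (s2): cancels prior s2^-1. Stack: []
Reduced word: (empty)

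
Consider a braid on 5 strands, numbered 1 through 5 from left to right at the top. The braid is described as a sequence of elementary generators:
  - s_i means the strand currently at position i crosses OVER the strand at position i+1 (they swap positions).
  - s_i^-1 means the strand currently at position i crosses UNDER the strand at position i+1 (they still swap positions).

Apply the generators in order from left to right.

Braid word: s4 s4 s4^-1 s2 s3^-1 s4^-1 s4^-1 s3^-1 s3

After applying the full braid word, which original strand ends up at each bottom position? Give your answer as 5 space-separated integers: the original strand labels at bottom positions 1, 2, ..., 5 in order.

Gen 1 (s4): strand 4 crosses over strand 5. Perm now: [1 2 3 5 4]
Gen 2 (s4): strand 5 crosses over strand 4. Perm now: [1 2 3 4 5]
Gen 3 (s4^-1): strand 4 crosses under strand 5. Perm now: [1 2 3 5 4]
Gen 4 (s2): strand 2 crosses over strand 3. Perm now: [1 3 2 5 4]
Gen 5 (s3^-1): strand 2 crosses under strand 5. Perm now: [1 3 5 2 4]
Gen 6 (s4^-1): strand 2 crosses under strand 4. Perm now: [1 3 5 4 2]
Gen 7 (s4^-1): strand 4 crosses under strand 2. Perm now: [1 3 5 2 4]
Gen 8 (s3^-1): strand 5 crosses under strand 2. Perm now: [1 3 2 5 4]
Gen 9 (s3): strand 2 crosses over strand 5. Perm now: [1 3 5 2 4]

Answer: 1 3 5 2 4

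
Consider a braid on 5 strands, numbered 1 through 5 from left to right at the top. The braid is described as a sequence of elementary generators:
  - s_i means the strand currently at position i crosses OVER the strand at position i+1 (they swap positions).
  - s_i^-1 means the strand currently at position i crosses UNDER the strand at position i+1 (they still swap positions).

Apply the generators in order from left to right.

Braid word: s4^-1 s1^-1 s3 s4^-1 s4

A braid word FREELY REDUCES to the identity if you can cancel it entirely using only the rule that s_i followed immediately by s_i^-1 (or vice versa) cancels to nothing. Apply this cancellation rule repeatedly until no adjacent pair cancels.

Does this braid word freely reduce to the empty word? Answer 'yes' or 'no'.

Gen 1 (s4^-1): push. Stack: [s4^-1]
Gen 2 (s1^-1): push. Stack: [s4^-1 s1^-1]
Gen 3 (s3): push. Stack: [s4^-1 s1^-1 s3]
Gen 4 (s4^-1): push. Stack: [s4^-1 s1^-1 s3 s4^-1]
Gen 5 (s4): cancels prior s4^-1. Stack: [s4^-1 s1^-1 s3]
Reduced word: s4^-1 s1^-1 s3

Answer: no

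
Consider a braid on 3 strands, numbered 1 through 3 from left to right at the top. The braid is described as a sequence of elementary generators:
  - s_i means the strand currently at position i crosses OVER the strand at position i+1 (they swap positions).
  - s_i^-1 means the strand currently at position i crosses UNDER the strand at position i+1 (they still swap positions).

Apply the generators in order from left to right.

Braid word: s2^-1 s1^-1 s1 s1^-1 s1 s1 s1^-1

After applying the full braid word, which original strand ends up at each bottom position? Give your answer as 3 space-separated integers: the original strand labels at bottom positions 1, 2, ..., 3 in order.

Answer: 1 3 2

Derivation:
Gen 1 (s2^-1): strand 2 crosses under strand 3. Perm now: [1 3 2]
Gen 2 (s1^-1): strand 1 crosses under strand 3. Perm now: [3 1 2]
Gen 3 (s1): strand 3 crosses over strand 1. Perm now: [1 3 2]
Gen 4 (s1^-1): strand 1 crosses under strand 3. Perm now: [3 1 2]
Gen 5 (s1): strand 3 crosses over strand 1. Perm now: [1 3 2]
Gen 6 (s1): strand 1 crosses over strand 3. Perm now: [3 1 2]
Gen 7 (s1^-1): strand 3 crosses under strand 1. Perm now: [1 3 2]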